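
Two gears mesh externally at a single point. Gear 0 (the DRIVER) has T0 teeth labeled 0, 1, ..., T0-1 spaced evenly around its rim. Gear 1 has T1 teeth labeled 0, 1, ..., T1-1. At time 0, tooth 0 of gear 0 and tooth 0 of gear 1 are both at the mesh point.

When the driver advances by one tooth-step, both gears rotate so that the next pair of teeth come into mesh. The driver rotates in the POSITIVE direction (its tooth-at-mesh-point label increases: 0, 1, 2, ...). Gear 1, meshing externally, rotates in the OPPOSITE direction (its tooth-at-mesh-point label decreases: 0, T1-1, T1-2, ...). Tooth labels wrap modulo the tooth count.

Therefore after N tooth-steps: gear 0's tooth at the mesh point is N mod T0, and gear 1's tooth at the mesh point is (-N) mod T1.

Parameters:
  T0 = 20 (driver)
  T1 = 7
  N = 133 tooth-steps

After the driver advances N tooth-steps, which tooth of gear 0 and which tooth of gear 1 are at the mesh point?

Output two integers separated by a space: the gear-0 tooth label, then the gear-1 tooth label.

Answer: 13 0

Derivation:
Gear 0 (driver, T0=20): tooth at mesh = N mod T0
  133 = 6 * 20 + 13, so 133 mod 20 = 13
  gear 0 tooth = 13
Gear 1 (driven, T1=7): tooth at mesh = (-N) mod T1
  133 = 19 * 7 + 0, so 133 mod 7 = 0
  (-133) mod 7 = 0
Mesh after 133 steps: gear-0 tooth 13 meets gear-1 tooth 0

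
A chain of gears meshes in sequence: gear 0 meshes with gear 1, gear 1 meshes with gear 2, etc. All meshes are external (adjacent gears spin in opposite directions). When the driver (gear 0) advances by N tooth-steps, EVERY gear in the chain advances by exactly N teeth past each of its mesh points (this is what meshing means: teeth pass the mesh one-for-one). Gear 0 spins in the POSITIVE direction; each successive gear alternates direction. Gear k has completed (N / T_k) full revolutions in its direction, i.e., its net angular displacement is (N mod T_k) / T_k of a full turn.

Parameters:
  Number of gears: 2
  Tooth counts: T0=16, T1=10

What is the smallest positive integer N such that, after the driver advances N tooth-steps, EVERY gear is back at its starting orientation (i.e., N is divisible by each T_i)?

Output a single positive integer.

Answer: 80

Derivation:
Gear k returns to start when N is a multiple of T_k.
All gears at start simultaneously when N is a common multiple of [16, 10]; the smallest such N is lcm(16, 10).
Start: lcm = T0 = 16
Fold in T1=10: gcd(16, 10) = 2; lcm(16, 10) = 16 * 10 / 2 = 160 / 2 = 80
Full cycle length = 80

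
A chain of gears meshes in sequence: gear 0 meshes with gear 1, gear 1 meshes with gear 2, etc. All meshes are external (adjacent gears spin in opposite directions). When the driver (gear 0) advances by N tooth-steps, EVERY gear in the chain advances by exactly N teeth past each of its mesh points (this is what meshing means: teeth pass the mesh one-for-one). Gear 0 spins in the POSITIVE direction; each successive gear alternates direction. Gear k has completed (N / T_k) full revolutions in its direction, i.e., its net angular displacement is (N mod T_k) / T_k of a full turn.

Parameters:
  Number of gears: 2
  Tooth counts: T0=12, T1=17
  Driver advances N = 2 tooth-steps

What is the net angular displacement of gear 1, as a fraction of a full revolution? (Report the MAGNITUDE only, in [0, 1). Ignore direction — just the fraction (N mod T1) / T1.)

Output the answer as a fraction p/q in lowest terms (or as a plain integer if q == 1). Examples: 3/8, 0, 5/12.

Answer: 2/17

Derivation:
Chain of 2 gears, tooth counts: [12, 17]
  gear 0: T0=12, direction=positive, advance = 2 mod 12 = 2 teeth = 2/12 turn
  gear 1: T1=17, direction=negative, advance = 2 mod 17 = 2 teeth = 2/17 turn
Gear 1: 2 mod 17 = 2
Fraction = 2 / 17 = 2/17 (gcd(2,17)=1) = 2/17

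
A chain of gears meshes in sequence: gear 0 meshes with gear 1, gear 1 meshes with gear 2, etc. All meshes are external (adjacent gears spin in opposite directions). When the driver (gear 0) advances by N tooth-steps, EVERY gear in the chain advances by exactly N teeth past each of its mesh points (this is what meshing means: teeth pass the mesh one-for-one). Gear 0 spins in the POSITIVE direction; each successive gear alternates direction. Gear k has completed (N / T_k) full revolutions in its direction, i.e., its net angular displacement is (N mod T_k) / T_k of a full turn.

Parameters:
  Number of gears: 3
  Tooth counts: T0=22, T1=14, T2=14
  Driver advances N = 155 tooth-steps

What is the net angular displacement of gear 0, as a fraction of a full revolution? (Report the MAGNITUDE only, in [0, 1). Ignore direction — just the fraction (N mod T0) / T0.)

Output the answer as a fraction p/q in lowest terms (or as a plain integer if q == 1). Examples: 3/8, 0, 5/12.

Chain of 3 gears, tooth counts: [22, 14, 14]
  gear 0: T0=22, direction=positive, advance = 155 mod 22 = 1 teeth = 1/22 turn
  gear 1: T1=14, direction=negative, advance = 155 mod 14 = 1 teeth = 1/14 turn
  gear 2: T2=14, direction=positive, advance = 155 mod 14 = 1 teeth = 1/14 turn
Gear 0: 155 mod 22 = 1
Fraction = 1 / 22 = 1/22 (gcd(1,22)=1) = 1/22

Answer: 1/22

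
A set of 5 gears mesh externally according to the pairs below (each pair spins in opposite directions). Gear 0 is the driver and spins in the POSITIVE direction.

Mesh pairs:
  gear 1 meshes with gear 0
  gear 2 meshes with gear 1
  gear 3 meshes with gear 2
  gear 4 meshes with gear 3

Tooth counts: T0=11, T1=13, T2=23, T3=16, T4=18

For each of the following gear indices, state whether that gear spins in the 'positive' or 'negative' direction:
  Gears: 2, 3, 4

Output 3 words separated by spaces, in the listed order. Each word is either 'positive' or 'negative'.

Answer: positive negative positive

Derivation:
Gear 0 (driver): positive (depth 0)
  gear 1: meshes with gear 0 -> depth 1 -> negative (opposite of gear 0)
  gear 2: meshes with gear 1 -> depth 2 -> positive (opposite of gear 1)
  gear 3: meshes with gear 2 -> depth 3 -> negative (opposite of gear 2)
  gear 4: meshes with gear 3 -> depth 4 -> positive (opposite of gear 3)
Queried indices 2, 3, 4 -> positive, negative, positive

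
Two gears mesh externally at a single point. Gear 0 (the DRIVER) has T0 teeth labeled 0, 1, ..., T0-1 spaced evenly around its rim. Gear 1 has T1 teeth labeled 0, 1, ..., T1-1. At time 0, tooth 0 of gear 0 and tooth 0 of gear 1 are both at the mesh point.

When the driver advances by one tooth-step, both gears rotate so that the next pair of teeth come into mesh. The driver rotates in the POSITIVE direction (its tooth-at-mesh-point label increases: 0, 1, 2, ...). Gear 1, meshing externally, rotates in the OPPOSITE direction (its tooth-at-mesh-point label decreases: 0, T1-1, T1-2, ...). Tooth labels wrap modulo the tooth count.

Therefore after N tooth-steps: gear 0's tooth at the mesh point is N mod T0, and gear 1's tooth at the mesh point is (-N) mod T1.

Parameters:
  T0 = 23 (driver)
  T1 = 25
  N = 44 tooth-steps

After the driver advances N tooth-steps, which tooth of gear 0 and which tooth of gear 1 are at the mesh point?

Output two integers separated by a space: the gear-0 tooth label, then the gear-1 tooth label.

Answer: 21 6

Derivation:
Gear 0 (driver, T0=23): tooth at mesh = N mod T0
  44 = 1 * 23 + 21, so 44 mod 23 = 21
  gear 0 tooth = 21
Gear 1 (driven, T1=25): tooth at mesh = (-N) mod T1
  44 = 1 * 25 + 19, so 44 mod 25 = 19
  (-44) mod 25 = (-19) mod 25 = 25 - 19 = 6
Mesh after 44 steps: gear-0 tooth 21 meets gear-1 tooth 6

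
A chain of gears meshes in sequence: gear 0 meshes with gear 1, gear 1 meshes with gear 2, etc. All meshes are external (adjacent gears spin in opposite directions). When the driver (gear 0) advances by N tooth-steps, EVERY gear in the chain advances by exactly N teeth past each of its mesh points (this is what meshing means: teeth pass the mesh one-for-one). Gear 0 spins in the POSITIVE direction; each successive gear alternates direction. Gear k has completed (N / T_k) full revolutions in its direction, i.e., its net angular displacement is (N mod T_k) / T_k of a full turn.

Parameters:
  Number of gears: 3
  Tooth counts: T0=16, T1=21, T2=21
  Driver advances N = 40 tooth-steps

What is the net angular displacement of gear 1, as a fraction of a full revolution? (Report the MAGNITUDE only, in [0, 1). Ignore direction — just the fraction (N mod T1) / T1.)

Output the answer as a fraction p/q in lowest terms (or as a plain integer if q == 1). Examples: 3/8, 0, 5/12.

Chain of 3 gears, tooth counts: [16, 21, 21]
  gear 0: T0=16, direction=positive, advance = 40 mod 16 = 8 teeth = 8/16 turn
  gear 1: T1=21, direction=negative, advance = 40 mod 21 = 19 teeth = 19/21 turn
  gear 2: T2=21, direction=positive, advance = 40 mod 21 = 19 teeth = 19/21 turn
Gear 1: 40 mod 21 = 19
Fraction = 19 / 21 = 19/21 (gcd(19,21)=1) = 19/21

Answer: 19/21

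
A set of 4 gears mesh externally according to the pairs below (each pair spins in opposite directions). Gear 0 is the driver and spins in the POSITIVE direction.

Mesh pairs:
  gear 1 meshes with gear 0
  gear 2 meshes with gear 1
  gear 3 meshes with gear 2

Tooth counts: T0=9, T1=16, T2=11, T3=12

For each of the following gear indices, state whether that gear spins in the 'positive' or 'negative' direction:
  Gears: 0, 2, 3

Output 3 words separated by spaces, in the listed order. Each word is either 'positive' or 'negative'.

Gear 0 (driver): positive (depth 0)
  gear 1: meshes with gear 0 -> depth 1 -> negative (opposite of gear 0)
  gear 2: meshes with gear 1 -> depth 2 -> positive (opposite of gear 1)
  gear 3: meshes with gear 2 -> depth 3 -> negative (opposite of gear 2)
Queried indices 0, 2, 3 -> positive, positive, negative

Answer: positive positive negative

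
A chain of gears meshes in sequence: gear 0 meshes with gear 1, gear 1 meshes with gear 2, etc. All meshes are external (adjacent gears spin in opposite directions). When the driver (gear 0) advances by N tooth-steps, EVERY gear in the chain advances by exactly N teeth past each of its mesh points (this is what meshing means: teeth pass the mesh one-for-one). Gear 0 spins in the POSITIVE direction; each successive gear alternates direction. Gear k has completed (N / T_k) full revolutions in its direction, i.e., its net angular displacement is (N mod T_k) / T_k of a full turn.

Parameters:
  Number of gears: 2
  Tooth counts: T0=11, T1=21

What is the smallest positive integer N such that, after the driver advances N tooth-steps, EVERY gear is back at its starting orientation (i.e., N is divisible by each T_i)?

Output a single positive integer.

Gear k returns to start when N is a multiple of T_k.
All gears at start simultaneously when N is a common multiple of [11, 21]; the smallest such N is lcm(11, 21).
Start: lcm = T0 = 11
Fold in T1=21: gcd(11, 21) = 1; lcm(11, 21) = 11 * 21 / 1 = 231 / 1 = 231
Full cycle length = 231

Answer: 231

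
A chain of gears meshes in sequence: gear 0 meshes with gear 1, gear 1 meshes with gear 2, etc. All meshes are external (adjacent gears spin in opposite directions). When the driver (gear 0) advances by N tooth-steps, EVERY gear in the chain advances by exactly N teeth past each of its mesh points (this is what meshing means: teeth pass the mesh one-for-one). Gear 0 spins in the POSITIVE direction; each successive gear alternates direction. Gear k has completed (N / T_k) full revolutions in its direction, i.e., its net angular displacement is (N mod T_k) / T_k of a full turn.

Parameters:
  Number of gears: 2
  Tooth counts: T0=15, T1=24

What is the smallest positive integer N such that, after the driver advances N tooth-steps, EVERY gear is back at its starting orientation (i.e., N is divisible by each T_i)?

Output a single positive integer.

Gear k returns to start when N is a multiple of T_k.
All gears at start simultaneously when N is a common multiple of [15, 24]; the smallest such N is lcm(15, 24).
Start: lcm = T0 = 15
Fold in T1=24: gcd(15, 24) = 3; lcm(15, 24) = 15 * 24 / 3 = 360 / 3 = 120
Full cycle length = 120

Answer: 120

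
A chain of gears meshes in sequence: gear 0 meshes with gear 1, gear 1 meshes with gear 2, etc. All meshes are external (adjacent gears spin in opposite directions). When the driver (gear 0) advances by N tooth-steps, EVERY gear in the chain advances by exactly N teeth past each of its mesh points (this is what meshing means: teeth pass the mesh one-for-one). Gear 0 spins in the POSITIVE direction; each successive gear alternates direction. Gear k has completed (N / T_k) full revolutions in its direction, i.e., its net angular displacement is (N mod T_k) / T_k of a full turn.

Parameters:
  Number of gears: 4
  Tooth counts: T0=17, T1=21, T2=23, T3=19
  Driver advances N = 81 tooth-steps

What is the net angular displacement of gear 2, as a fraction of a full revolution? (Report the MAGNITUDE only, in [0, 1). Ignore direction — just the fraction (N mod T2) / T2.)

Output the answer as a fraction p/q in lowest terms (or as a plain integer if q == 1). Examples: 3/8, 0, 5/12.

Chain of 4 gears, tooth counts: [17, 21, 23, 19]
  gear 0: T0=17, direction=positive, advance = 81 mod 17 = 13 teeth = 13/17 turn
  gear 1: T1=21, direction=negative, advance = 81 mod 21 = 18 teeth = 18/21 turn
  gear 2: T2=23, direction=positive, advance = 81 mod 23 = 12 teeth = 12/23 turn
  gear 3: T3=19, direction=negative, advance = 81 mod 19 = 5 teeth = 5/19 turn
Gear 2: 81 mod 23 = 12
Fraction = 12 / 23 = 12/23 (gcd(12,23)=1) = 12/23

Answer: 12/23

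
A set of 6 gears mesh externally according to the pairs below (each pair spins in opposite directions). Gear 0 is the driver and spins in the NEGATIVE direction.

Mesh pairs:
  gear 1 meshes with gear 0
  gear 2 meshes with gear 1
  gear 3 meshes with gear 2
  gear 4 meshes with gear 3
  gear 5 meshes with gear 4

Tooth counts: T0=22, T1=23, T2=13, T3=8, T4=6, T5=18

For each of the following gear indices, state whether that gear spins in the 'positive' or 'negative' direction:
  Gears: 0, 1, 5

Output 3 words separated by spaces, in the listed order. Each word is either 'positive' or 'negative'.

Gear 0 (driver): negative (depth 0)
  gear 1: meshes with gear 0 -> depth 1 -> positive (opposite of gear 0)
  gear 2: meshes with gear 1 -> depth 2 -> negative (opposite of gear 1)
  gear 3: meshes with gear 2 -> depth 3 -> positive (opposite of gear 2)
  gear 4: meshes with gear 3 -> depth 4 -> negative (opposite of gear 3)
  gear 5: meshes with gear 4 -> depth 5 -> positive (opposite of gear 4)
Queried indices 0, 1, 5 -> negative, positive, positive

Answer: negative positive positive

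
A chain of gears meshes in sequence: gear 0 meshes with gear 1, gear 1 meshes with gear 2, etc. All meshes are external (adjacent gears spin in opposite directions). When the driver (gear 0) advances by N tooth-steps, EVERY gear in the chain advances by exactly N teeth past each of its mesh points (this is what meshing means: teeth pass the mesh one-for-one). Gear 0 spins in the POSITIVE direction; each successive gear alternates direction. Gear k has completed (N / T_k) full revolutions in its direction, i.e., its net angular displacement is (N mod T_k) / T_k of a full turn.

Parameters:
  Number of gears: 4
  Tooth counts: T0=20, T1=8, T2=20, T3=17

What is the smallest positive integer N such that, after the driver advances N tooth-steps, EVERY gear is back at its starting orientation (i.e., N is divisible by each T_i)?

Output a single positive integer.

Answer: 680

Derivation:
Gear k returns to start when N is a multiple of T_k.
All gears at start simultaneously when N is a common multiple of [20, 8, 20, 17]; the smallest such N is lcm(20, 8, 20, 17).
Start: lcm = T0 = 20
Fold in T1=8: gcd(20, 8) = 4; lcm(20, 8) = 20 * 8 / 4 = 160 / 4 = 40
Fold in T2=20: gcd(40, 20) = 20; lcm(40, 20) = 40 * 20 / 20 = 800 / 20 = 40
Fold in T3=17: gcd(40, 17) = 1; lcm(40, 17) = 40 * 17 / 1 = 680 / 1 = 680
Full cycle length = 680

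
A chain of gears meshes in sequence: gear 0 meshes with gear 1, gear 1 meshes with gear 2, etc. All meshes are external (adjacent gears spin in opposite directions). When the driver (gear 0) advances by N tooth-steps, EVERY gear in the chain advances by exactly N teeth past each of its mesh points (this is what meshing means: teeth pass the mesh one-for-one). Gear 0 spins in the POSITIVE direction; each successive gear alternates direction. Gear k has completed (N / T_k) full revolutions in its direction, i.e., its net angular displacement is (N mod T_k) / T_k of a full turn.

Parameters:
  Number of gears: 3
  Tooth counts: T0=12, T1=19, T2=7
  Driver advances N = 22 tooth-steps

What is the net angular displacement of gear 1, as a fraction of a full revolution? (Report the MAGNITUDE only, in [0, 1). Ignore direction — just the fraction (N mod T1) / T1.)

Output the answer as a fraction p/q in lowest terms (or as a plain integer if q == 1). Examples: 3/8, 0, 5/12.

Chain of 3 gears, tooth counts: [12, 19, 7]
  gear 0: T0=12, direction=positive, advance = 22 mod 12 = 10 teeth = 10/12 turn
  gear 1: T1=19, direction=negative, advance = 22 mod 19 = 3 teeth = 3/19 turn
  gear 2: T2=7, direction=positive, advance = 22 mod 7 = 1 teeth = 1/7 turn
Gear 1: 22 mod 19 = 3
Fraction = 3 / 19 = 3/19 (gcd(3,19)=1) = 3/19

Answer: 3/19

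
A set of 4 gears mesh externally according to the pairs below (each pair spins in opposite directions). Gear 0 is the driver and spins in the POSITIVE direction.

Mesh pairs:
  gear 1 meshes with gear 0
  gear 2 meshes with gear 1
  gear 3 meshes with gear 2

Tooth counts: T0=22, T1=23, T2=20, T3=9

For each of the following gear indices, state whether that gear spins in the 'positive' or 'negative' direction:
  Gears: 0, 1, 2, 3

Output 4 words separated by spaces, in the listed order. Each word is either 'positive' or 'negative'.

Answer: positive negative positive negative

Derivation:
Gear 0 (driver): positive (depth 0)
  gear 1: meshes with gear 0 -> depth 1 -> negative (opposite of gear 0)
  gear 2: meshes with gear 1 -> depth 2 -> positive (opposite of gear 1)
  gear 3: meshes with gear 2 -> depth 3 -> negative (opposite of gear 2)
Queried indices 0, 1, 2, 3 -> positive, negative, positive, negative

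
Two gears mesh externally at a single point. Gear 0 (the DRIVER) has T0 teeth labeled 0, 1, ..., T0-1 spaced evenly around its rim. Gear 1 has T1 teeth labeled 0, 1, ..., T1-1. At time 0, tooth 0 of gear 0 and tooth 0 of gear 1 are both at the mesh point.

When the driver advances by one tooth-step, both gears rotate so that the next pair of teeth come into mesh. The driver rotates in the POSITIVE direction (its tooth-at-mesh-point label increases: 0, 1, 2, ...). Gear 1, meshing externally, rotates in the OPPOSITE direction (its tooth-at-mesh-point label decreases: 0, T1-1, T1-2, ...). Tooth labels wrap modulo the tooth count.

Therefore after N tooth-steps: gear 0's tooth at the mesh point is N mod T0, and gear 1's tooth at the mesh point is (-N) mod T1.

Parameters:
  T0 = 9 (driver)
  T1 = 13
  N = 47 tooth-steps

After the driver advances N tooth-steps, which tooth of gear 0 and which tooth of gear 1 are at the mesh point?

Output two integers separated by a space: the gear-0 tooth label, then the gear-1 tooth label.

Answer: 2 5

Derivation:
Gear 0 (driver, T0=9): tooth at mesh = N mod T0
  47 = 5 * 9 + 2, so 47 mod 9 = 2
  gear 0 tooth = 2
Gear 1 (driven, T1=13): tooth at mesh = (-N) mod T1
  47 = 3 * 13 + 8, so 47 mod 13 = 8
  (-47) mod 13 = (-8) mod 13 = 13 - 8 = 5
Mesh after 47 steps: gear-0 tooth 2 meets gear-1 tooth 5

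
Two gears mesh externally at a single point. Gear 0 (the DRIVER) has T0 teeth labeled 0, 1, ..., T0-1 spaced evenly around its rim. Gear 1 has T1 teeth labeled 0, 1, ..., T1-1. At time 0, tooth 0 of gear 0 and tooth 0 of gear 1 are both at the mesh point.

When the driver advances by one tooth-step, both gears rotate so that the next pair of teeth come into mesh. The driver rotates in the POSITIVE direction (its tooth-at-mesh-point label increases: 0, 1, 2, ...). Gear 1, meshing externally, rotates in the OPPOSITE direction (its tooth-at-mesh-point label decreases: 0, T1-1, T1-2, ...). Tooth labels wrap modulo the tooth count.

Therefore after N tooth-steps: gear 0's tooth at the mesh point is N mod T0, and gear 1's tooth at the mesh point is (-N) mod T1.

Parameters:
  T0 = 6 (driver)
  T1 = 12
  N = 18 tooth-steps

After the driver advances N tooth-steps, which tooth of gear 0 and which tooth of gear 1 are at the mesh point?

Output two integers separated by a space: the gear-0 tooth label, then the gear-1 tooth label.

Gear 0 (driver, T0=6): tooth at mesh = N mod T0
  18 = 3 * 6 + 0, so 18 mod 6 = 0
  gear 0 tooth = 0
Gear 1 (driven, T1=12): tooth at mesh = (-N) mod T1
  18 = 1 * 12 + 6, so 18 mod 12 = 6
  (-18) mod 12 = (-6) mod 12 = 12 - 6 = 6
Mesh after 18 steps: gear-0 tooth 0 meets gear-1 tooth 6

Answer: 0 6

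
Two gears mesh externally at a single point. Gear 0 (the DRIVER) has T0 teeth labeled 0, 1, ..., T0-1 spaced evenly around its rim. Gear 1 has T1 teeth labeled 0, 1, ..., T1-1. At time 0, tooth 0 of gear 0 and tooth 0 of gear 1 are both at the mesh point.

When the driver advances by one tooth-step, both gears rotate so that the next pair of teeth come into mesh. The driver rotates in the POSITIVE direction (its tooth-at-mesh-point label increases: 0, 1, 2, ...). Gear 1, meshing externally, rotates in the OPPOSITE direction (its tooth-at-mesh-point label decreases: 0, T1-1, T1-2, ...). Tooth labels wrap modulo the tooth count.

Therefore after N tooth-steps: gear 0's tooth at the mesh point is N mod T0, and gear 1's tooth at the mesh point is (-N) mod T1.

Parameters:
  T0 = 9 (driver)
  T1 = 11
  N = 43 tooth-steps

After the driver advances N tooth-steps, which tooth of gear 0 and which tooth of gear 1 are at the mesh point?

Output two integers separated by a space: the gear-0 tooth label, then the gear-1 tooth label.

Gear 0 (driver, T0=9): tooth at mesh = N mod T0
  43 = 4 * 9 + 7, so 43 mod 9 = 7
  gear 0 tooth = 7
Gear 1 (driven, T1=11): tooth at mesh = (-N) mod T1
  43 = 3 * 11 + 10, so 43 mod 11 = 10
  (-43) mod 11 = (-10) mod 11 = 11 - 10 = 1
Mesh after 43 steps: gear-0 tooth 7 meets gear-1 tooth 1

Answer: 7 1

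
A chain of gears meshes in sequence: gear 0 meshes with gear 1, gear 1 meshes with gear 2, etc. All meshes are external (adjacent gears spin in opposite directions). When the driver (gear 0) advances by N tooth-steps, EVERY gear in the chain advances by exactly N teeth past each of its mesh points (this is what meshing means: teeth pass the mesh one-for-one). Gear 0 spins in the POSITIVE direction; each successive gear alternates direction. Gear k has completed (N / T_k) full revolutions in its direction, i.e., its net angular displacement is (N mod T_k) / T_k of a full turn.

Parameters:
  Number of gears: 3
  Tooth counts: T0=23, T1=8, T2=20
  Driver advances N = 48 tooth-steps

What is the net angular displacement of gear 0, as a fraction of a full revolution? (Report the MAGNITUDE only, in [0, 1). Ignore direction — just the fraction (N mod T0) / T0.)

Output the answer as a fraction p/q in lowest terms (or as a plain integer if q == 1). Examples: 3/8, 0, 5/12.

Chain of 3 gears, tooth counts: [23, 8, 20]
  gear 0: T0=23, direction=positive, advance = 48 mod 23 = 2 teeth = 2/23 turn
  gear 1: T1=8, direction=negative, advance = 48 mod 8 = 0 teeth = 0/8 turn
  gear 2: T2=20, direction=positive, advance = 48 mod 20 = 8 teeth = 8/20 turn
Gear 0: 48 mod 23 = 2
Fraction = 2 / 23 = 2/23 (gcd(2,23)=1) = 2/23

Answer: 2/23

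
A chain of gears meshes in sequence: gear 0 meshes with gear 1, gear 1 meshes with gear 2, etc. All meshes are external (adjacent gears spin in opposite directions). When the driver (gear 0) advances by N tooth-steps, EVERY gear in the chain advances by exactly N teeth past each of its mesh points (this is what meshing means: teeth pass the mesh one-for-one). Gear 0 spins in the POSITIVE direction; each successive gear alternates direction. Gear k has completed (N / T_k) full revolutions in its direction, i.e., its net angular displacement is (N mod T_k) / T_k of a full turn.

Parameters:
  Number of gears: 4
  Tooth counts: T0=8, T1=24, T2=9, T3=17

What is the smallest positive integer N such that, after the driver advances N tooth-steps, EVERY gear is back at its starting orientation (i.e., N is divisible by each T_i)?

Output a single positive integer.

Answer: 1224

Derivation:
Gear k returns to start when N is a multiple of T_k.
All gears at start simultaneously when N is a common multiple of [8, 24, 9, 17]; the smallest such N is lcm(8, 24, 9, 17).
Start: lcm = T0 = 8
Fold in T1=24: gcd(8, 24) = 8; lcm(8, 24) = 8 * 24 / 8 = 192 / 8 = 24
Fold in T2=9: gcd(24, 9) = 3; lcm(24, 9) = 24 * 9 / 3 = 216 / 3 = 72
Fold in T3=17: gcd(72, 17) = 1; lcm(72, 17) = 72 * 17 / 1 = 1224 / 1 = 1224
Full cycle length = 1224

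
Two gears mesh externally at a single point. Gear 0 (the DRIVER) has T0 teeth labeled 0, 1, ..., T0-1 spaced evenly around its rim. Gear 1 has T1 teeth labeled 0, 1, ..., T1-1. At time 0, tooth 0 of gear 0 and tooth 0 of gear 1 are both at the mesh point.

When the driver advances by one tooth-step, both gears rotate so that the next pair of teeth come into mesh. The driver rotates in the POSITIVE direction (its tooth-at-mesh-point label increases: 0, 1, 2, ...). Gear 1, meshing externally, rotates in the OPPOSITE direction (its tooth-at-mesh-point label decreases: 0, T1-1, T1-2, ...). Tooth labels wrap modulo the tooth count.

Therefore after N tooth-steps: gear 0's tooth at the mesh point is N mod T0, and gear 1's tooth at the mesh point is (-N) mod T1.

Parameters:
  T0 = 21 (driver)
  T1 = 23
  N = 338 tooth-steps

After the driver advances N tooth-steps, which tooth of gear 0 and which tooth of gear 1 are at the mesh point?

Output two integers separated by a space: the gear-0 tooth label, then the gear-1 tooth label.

Gear 0 (driver, T0=21): tooth at mesh = N mod T0
  338 = 16 * 21 + 2, so 338 mod 21 = 2
  gear 0 tooth = 2
Gear 1 (driven, T1=23): tooth at mesh = (-N) mod T1
  338 = 14 * 23 + 16, so 338 mod 23 = 16
  (-338) mod 23 = (-16) mod 23 = 23 - 16 = 7
Mesh after 338 steps: gear-0 tooth 2 meets gear-1 tooth 7

Answer: 2 7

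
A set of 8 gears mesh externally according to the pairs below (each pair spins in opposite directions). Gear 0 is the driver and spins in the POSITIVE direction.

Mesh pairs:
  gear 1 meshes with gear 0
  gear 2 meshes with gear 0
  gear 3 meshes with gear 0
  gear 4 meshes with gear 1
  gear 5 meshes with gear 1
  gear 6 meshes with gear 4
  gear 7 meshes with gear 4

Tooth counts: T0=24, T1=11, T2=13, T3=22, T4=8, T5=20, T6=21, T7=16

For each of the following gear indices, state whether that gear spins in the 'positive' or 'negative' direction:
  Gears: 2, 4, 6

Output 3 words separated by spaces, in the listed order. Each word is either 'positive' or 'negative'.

Gear 0 (driver): positive (depth 0)
  gear 1: meshes with gear 0 -> depth 1 -> negative (opposite of gear 0)
  gear 2: meshes with gear 0 -> depth 1 -> negative (opposite of gear 0)
  gear 3: meshes with gear 0 -> depth 1 -> negative (opposite of gear 0)
  gear 4: meshes with gear 1 -> depth 2 -> positive (opposite of gear 1)
  gear 5: meshes with gear 1 -> depth 2 -> positive (opposite of gear 1)
  gear 6: meshes with gear 4 -> depth 3 -> negative (opposite of gear 4)
  gear 7: meshes with gear 4 -> depth 3 -> negative (opposite of gear 4)
Queried indices 2, 4, 6 -> negative, positive, negative

Answer: negative positive negative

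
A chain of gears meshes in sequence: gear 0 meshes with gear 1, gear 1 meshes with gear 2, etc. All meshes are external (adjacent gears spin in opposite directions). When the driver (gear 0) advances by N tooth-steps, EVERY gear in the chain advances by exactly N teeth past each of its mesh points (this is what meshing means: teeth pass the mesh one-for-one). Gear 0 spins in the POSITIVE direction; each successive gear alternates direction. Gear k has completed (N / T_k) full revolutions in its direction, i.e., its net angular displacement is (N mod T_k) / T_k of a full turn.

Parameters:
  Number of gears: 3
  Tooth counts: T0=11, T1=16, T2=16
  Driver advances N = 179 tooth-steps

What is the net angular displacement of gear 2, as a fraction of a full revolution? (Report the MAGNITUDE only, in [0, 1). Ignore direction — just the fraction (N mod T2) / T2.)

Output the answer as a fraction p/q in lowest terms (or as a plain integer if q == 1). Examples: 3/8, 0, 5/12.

Answer: 3/16

Derivation:
Chain of 3 gears, tooth counts: [11, 16, 16]
  gear 0: T0=11, direction=positive, advance = 179 mod 11 = 3 teeth = 3/11 turn
  gear 1: T1=16, direction=negative, advance = 179 mod 16 = 3 teeth = 3/16 turn
  gear 2: T2=16, direction=positive, advance = 179 mod 16 = 3 teeth = 3/16 turn
Gear 2: 179 mod 16 = 3
Fraction = 3 / 16 = 3/16 (gcd(3,16)=1) = 3/16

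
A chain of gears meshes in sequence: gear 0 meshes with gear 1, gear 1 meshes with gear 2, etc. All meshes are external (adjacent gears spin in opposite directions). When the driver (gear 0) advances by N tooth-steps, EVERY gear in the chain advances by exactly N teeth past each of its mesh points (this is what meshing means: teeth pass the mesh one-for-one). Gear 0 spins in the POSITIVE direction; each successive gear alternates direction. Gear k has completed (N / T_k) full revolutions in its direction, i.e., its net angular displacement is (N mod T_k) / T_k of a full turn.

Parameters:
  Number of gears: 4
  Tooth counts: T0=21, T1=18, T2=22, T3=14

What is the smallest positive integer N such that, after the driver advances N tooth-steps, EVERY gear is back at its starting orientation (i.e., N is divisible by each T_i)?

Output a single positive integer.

Gear k returns to start when N is a multiple of T_k.
All gears at start simultaneously when N is a common multiple of [21, 18, 22, 14]; the smallest such N is lcm(21, 18, 22, 14).
Start: lcm = T0 = 21
Fold in T1=18: gcd(21, 18) = 3; lcm(21, 18) = 21 * 18 / 3 = 378 / 3 = 126
Fold in T2=22: gcd(126, 22) = 2; lcm(126, 22) = 126 * 22 / 2 = 2772 / 2 = 1386
Fold in T3=14: gcd(1386, 14) = 14; lcm(1386, 14) = 1386 * 14 / 14 = 19404 / 14 = 1386
Full cycle length = 1386

Answer: 1386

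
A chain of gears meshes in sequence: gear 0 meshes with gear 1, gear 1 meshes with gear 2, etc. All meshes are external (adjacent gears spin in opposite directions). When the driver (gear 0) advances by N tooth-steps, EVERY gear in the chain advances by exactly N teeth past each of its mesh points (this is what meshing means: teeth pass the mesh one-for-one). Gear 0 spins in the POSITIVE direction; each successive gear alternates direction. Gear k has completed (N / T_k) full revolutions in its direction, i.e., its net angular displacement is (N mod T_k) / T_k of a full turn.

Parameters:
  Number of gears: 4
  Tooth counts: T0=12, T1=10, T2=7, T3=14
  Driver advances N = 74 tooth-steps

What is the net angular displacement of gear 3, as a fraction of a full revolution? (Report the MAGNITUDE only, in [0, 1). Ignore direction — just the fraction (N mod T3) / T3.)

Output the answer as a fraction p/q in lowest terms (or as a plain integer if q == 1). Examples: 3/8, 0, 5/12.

Chain of 4 gears, tooth counts: [12, 10, 7, 14]
  gear 0: T0=12, direction=positive, advance = 74 mod 12 = 2 teeth = 2/12 turn
  gear 1: T1=10, direction=negative, advance = 74 mod 10 = 4 teeth = 4/10 turn
  gear 2: T2=7, direction=positive, advance = 74 mod 7 = 4 teeth = 4/7 turn
  gear 3: T3=14, direction=negative, advance = 74 mod 14 = 4 teeth = 4/14 turn
Gear 3: 74 mod 14 = 4
Fraction = 4 / 14 = 2/7 (gcd(4,14)=2) = 2/7

Answer: 2/7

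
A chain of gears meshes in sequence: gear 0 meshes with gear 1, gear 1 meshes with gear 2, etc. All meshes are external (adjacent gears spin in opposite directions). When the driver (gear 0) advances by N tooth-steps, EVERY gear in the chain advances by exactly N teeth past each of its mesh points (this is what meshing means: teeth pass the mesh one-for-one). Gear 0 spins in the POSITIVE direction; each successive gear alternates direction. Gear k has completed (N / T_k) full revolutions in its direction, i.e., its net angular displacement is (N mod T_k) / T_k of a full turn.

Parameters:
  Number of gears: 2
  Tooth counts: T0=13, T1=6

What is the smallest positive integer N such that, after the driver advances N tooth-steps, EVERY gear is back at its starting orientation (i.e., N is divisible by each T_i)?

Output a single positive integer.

Answer: 78

Derivation:
Gear k returns to start when N is a multiple of T_k.
All gears at start simultaneously when N is a common multiple of [13, 6]; the smallest such N is lcm(13, 6).
Start: lcm = T0 = 13
Fold in T1=6: gcd(13, 6) = 1; lcm(13, 6) = 13 * 6 / 1 = 78 / 1 = 78
Full cycle length = 78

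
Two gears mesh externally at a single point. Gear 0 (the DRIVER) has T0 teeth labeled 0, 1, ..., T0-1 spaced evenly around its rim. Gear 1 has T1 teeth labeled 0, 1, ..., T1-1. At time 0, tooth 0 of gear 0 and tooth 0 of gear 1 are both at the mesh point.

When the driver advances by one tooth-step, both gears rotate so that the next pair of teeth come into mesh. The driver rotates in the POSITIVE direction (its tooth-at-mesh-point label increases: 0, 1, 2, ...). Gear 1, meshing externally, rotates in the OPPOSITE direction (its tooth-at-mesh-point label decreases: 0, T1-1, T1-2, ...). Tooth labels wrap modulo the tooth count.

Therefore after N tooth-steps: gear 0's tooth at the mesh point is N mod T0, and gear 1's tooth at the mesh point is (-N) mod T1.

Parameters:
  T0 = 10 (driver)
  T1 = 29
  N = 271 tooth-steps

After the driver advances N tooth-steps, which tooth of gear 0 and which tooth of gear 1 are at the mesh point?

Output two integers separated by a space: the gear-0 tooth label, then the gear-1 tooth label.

Answer: 1 19

Derivation:
Gear 0 (driver, T0=10): tooth at mesh = N mod T0
  271 = 27 * 10 + 1, so 271 mod 10 = 1
  gear 0 tooth = 1
Gear 1 (driven, T1=29): tooth at mesh = (-N) mod T1
  271 = 9 * 29 + 10, so 271 mod 29 = 10
  (-271) mod 29 = (-10) mod 29 = 29 - 10 = 19
Mesh after 271 steps: gear-0 tooth 1 meets gear-1 tooth 19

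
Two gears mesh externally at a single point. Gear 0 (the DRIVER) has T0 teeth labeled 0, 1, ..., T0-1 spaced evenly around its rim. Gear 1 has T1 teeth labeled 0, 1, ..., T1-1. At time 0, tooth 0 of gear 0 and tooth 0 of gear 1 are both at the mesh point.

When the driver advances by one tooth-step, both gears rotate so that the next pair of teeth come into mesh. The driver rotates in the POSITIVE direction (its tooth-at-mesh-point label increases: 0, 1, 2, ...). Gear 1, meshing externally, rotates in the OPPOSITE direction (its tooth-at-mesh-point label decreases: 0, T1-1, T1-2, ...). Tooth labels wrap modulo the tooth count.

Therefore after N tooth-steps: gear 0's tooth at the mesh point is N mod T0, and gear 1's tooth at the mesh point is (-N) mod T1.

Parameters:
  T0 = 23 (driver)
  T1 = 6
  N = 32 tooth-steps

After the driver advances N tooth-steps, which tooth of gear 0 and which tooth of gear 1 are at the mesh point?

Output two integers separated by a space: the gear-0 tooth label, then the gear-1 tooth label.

Gear 0 (driver, T0=23): tooth at mesh = N mod T0
  32 = 1 * 23 + 9, so 32 mod 23 = 9
  gear 0 tooth = 9
Gear 1 (driven, T1=6): tooth at mesh = (-N) mod T1
  32 = 5 * 6 + 2, so 32 mod 6 = 2
  (-32) mod 6 = (-2) mod 6 = 6 - 2 = 4
Mesh after 32 steps: gear-0 tooth 9 meets gear-1 tooth 4

Answer: 9 4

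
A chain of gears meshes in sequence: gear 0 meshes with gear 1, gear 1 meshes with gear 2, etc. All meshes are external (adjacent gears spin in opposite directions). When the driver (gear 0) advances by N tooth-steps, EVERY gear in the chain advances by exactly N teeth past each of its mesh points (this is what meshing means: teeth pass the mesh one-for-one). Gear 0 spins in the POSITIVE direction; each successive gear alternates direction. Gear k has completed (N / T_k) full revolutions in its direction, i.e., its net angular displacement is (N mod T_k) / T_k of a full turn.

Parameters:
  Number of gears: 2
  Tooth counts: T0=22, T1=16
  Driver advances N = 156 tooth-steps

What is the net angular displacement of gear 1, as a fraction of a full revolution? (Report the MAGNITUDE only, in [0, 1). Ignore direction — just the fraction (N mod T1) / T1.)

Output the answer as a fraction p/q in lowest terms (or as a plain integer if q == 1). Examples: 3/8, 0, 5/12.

Answer: 3/4

Derivation:
Chain of 2 gears, tooth counts: [22, 16]
  gear 0: T0=22, direction=positive, advance = 156 mod 22 = 2 teeth = 2/22 turn
  gear 1: T1=16, direction=negative, advance = 156 mod 16 = 12 teeth = 12/16 turn
Gear 1: 156 mod 16 = 12
Fraction = 12 / 16 = 3/4 (gcd(12,16)=4) = 3/4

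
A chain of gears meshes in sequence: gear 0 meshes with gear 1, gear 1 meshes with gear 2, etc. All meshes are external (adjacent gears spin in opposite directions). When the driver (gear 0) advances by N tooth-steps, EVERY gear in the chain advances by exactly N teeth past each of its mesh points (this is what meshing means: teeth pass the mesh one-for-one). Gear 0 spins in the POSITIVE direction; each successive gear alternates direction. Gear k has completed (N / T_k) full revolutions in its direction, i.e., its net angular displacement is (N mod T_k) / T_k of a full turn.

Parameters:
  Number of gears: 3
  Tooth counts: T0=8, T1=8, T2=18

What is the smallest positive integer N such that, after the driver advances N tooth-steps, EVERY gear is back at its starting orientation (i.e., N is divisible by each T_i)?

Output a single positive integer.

Gear k returns to start when N is a multiple of T_k.
All gears at start simultaneously when N is a common multiple of [8, 8, 18]; the smallest such N is lcm(8, 8, 18).
Start: lcm = T0 = 8
Fold in T1=8: gcd(8, 8) = 8; lcm(8, 8) = 8 * 8 / 8 = 64 / 8 = 8
Fold in T2=18: gcd(8, 18) = 2; lcm(8, 18) = 8 * 18 / 2 = 144 / 2 = 72
Full cycle length = 72

Answer: 72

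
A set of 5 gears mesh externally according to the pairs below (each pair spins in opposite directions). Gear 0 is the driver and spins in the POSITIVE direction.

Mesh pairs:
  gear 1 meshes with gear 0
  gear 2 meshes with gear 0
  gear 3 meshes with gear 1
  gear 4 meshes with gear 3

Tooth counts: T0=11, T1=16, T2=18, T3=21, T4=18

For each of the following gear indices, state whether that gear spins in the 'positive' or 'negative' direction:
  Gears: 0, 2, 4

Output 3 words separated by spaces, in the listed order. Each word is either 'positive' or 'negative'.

Answer: positive negative negative

Derivation:
Gear 0 (driver): positive (depth 0)
  gear 1: meshes with gear 0 -> depth 1 -> negative (opposite of gear 0)
  gear 2: meshes with gear 0 -> depth 1 -> negative (opposite of gear 0)
  gear 3: meshes with gear 1 -> depth 2 -> positive (opposite of gear 1)
  gear 4: meshes with gear 3 -> depth 3 -> negative (opposite of gear 3)
Queried indices 0, 2, 4 -> positive, negative, negative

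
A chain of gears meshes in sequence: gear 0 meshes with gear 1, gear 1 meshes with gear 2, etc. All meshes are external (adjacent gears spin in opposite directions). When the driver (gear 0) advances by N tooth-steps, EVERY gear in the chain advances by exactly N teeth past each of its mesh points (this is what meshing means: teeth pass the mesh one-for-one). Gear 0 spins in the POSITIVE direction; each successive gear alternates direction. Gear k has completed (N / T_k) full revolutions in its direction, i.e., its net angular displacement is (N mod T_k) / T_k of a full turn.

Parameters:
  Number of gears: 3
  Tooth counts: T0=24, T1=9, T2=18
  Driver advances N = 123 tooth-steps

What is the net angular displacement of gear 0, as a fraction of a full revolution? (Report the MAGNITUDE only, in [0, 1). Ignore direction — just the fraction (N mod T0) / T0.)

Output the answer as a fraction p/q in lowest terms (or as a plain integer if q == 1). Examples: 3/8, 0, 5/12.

Answer: 1/8

Derivation:
Chain of 3 gears, tooth counts: [24, 9, 18]
  gear 0: T0=24, direction=positive, advance = 123 mod 24 = 3 teeth = 3/24 turn
  gear 1: T1=9, direction=negative, advance = 123 mod 9 = 6 teeth = 6/9 turn
  gear 2: T2=18, direction=positive, advance = 123 mod 18 = 15 teeth = 15/18 turn
Gear 0: 123 mod 24 = 3
Fraction = 3 / 24 = 1/8 (gcd(3,24)=3) = 1/8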